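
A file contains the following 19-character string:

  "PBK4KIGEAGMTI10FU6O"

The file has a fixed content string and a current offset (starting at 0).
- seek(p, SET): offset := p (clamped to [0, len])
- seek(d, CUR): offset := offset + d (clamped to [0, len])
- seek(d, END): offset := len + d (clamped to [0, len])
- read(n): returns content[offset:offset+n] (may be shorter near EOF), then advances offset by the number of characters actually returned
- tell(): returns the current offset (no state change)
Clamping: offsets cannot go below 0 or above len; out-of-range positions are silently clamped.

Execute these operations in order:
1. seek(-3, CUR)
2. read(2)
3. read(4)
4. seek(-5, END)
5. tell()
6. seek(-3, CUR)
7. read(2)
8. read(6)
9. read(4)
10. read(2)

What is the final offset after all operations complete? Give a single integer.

Answer: 19

Derivation:
After 1 (seek(-3, CUR)): offset=0
After 2 (read(2)): returned 'PB', offset=2
After 3 (read(4)): returned 'K4KI', offset=6
After 4 (seek(-5, END)): offset=14
After 5 (tell()): offset=14
After 6 (seek(-3, CUR)): offset=11
After 7 (read(2)): returned 'TI', offset=13
After 8 (read(6)): returned '10FU6O', offset=19
After 9 (read(4)): returned '', offset=19
After 10 (read(2)): returned '', offset=19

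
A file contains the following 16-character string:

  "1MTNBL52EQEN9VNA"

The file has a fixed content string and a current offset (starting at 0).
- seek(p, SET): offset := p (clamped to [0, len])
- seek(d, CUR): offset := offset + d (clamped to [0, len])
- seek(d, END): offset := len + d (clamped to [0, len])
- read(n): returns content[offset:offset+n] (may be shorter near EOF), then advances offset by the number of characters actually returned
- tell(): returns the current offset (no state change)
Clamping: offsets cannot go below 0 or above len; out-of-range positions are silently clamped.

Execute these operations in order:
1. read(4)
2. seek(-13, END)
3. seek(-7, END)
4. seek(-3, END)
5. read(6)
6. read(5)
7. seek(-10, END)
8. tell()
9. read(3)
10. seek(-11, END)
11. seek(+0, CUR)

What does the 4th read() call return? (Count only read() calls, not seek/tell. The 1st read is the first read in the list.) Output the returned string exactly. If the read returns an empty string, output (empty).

After 1 (read(4)): returned '1MTN', offset=4
After 2 (seek(-13, END)): offset=3
After 3 (seek(-7, END)): offset=9
After 4 (seek(-3, END)): offset=13
After 5 (read(6)): returned 'VNA', offset=16
After 6 (read(5)): returned '', offset=16
After 7 (seek(-10, END)): offset=6
After 8 (tell()): offset=6
After 9 (read(3)): returned '52E', offset=9
After 10 (seek(-11, END)): offset=5
After 11 (seek(+0, CUR)): offset=5

Answer: 52E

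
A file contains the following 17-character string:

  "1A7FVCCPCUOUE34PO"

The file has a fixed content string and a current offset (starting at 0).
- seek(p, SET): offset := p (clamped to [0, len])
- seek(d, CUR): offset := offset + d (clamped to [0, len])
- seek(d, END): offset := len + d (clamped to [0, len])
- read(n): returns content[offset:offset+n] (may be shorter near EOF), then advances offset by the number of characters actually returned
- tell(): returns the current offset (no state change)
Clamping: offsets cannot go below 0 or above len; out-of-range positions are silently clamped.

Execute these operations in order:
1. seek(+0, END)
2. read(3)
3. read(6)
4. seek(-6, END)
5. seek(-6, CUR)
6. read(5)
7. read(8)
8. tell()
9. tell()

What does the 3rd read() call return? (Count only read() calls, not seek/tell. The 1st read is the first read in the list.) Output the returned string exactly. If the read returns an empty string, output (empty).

After 1 (seek(+0, END)): offset=17
After 2 (read(3)): returned '', offset=17
After 3 (read(6)): returned '', offset=17
After 4 (seek(-6, END)): offset=11
After 5 (seek(-6, CUR)): offset=5
After 6 (read(5)): returned 'CCPCU', offset=10
After 7 (read(8)): returned 'OUE34PO', offset=17
After 8 (tell()): offset=17
After 9 (tell()): offset=17

Answer: CCPCU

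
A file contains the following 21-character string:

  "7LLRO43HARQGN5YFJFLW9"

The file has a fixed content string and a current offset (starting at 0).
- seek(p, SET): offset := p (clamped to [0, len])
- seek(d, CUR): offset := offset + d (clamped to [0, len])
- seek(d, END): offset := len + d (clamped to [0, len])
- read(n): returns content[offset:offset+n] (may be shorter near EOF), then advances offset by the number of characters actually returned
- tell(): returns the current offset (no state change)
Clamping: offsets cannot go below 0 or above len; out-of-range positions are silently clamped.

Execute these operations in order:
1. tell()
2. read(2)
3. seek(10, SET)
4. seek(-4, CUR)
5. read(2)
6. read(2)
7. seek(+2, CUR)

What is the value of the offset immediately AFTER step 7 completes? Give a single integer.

After 1 (tell()): offset=0
After 2 (read(2)): returned '7L', offset=2
After 3 (seek(10, SET)): offset=10
After 4 (seek(-4, CUR)): offset=6
After 5 (read(2)): returned '3H', offset=8
After 6 (read(2)): returned 'AR', offset=10
After 7 (seek(+2, CUR)): offset=12

Answer: 12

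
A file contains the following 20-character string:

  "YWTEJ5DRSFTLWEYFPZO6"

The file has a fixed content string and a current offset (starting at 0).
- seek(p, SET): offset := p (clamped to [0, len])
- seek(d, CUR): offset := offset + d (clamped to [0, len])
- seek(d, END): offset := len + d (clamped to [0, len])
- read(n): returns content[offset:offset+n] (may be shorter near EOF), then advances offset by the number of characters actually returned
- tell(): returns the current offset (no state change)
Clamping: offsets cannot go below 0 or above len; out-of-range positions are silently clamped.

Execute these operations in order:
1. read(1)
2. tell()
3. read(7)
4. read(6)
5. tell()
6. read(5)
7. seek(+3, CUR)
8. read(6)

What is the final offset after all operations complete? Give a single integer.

Answer: 20

Derivation:
After 1 (read(1)): returned 'Y', offset=1
After 2 (tell()): offset=1
After 3 (read(7)): returned 'WTEJ5DR', offset=8
After 4 (read(6)): returned 'SFTLWE', offset=14
After 5 (tell()): offset=14
After 6 (read(5)): returned 'YFPZO', offset=19
After 7 (seek(+3, CUR)): offset=20
After 8 (read(6)): returned '', offset=20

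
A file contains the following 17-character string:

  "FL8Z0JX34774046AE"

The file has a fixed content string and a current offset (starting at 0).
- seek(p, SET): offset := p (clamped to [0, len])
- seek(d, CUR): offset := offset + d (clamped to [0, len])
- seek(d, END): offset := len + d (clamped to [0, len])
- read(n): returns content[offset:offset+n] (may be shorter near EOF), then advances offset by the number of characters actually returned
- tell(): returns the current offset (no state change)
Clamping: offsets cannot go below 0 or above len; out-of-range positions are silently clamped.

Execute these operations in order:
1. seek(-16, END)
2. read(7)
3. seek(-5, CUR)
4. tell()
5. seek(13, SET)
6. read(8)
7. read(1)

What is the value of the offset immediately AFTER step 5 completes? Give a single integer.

After 1 (seek(-16, END)): offset=1
After 2 (read(7)): returned 'L8Z0JX3', offset=8
After 3 (seek(-5, CUR)): offset=3
After 4 (tell()): offset=3
After 5 (seek(13, SET)): offset=13

Answer: 13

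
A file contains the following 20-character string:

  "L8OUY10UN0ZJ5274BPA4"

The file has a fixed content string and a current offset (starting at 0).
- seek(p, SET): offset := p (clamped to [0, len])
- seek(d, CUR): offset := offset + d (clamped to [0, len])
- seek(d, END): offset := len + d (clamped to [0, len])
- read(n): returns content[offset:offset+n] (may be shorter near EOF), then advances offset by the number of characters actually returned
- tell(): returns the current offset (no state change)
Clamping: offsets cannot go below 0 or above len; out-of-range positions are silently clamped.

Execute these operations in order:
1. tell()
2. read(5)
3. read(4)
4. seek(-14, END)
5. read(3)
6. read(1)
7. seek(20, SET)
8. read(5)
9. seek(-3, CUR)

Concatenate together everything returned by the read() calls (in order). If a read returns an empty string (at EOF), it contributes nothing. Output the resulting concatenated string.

Answer: L8OUY10UN0UN0

Derivation:
After 1 (tell()): offset=0
After 2 (read(5)): returned 'L8OUY', offset=5
After 3 (read(4)): returned '10UN', offset=9
After 4 (seek(-14, END)): offset=6
After 5 (read(3)): returned '0UN', offset=9
After 6 (read(1)): returned '0', offset=10
After 7 (seek(20, SET)): offset=20
After 8 (read(5)): returned '', offset=20
After 9 (seek(-3, CUR)): offset=17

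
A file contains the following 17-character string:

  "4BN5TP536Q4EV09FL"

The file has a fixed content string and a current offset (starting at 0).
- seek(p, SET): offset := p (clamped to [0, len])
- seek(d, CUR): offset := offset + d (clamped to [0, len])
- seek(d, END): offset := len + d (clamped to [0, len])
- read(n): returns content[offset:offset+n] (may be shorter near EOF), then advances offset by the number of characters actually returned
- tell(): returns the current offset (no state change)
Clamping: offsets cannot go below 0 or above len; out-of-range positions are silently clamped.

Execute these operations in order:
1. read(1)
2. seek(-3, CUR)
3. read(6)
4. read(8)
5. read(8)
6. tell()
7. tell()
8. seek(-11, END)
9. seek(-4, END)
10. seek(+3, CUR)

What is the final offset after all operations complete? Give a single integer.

Answer: 16

Derivation:
After 1 (read(1)): returned '4', offset=1
After 2 (seek(-3, CUR)): offset=0
After 3 (read(6)): returned '4BN5TP', offset=6
After 4 (read(8)): returned '536Q4EV0', offset=14
After 5 (read(8)): returned '9FL', offset=17
After 6 (tell()): offset=17
After 7 (tell()): offset=17
After 8 (seek(-11, END)): offset=6
After 9 (seek(-4, END)): offset=13
After 10 (seek(+3, CUR)): offset=16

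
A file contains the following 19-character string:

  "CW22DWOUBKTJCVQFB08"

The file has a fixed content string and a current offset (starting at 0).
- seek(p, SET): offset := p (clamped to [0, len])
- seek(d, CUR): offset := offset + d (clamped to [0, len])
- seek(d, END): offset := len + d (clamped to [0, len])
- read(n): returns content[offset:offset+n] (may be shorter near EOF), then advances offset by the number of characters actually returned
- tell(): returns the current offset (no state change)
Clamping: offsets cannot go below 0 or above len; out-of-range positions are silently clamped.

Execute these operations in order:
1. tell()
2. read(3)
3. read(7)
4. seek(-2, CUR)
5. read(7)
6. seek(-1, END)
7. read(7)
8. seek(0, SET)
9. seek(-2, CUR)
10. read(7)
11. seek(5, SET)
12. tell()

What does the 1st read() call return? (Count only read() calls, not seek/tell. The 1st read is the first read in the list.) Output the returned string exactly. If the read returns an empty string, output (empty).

Answer: CW2

Derivation:
After 1 (tell()): offset=0
After 2 (read(3)): returned 'CW2', offset=3
After 3 (read(7)): returned '2DWOUBK', offset=10
After 4 (seek(-2, CUR)): offset=8
After 5 (read(7)): returned 'BKTJCVQ', offset=15
After 6 (seek(-1, END)): offset=18
After 7 (read(7)): returned '8', offset=19
After 8 (seek(0, SET)): offset=0
After 9 (seek(-2, CUR)): offset=0
After 10 (read(7)): returned 'CW22DWO', offset=7
After 11 (seek(5, SET)): offset=5
After 12 (tell()): offset=5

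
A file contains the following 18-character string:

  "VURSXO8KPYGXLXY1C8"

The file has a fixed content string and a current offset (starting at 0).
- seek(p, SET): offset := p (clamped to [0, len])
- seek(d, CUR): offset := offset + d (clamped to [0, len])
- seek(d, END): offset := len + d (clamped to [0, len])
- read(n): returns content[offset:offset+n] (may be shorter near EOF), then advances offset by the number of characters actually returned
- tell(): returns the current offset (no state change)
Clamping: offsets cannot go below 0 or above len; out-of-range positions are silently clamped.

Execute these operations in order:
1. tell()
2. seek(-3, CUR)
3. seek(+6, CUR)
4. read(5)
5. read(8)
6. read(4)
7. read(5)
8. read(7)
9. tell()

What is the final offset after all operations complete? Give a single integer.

Answer: 18

Derivation:
After 1 (tell()): offset=0
After 2 (seek(-3, CUR)): offset=0
After 3 (seek(+6, CUR)): offset=6
After 4 (read(5)): returned '8KPYG', offset=11
After 5 (read(8)): returned 'XLXY1C8', offset=18
After 6 (read(4)): returned '', offset=18
After 7 (read(5)): returned '', offset=18
After 8 (read(7)): returned '', offset=18
After 9 (tell()): offset=18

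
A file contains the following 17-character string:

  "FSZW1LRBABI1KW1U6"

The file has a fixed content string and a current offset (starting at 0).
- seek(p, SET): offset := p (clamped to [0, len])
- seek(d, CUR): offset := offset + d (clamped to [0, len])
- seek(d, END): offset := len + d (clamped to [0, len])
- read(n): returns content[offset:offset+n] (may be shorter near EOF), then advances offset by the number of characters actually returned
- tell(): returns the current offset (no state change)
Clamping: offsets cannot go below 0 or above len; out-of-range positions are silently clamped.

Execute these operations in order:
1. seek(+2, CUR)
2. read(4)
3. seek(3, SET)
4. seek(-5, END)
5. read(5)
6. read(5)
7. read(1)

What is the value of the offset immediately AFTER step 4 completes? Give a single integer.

Answer: 12

Derivation:
After 1 (seek(+2, CUR)): offset=2
After 2 (read(4)): returned 'ZW1L', offset=6
After 3 (seek(3, SET)): offset=3
After 4 (seek(-5, END)): offset=12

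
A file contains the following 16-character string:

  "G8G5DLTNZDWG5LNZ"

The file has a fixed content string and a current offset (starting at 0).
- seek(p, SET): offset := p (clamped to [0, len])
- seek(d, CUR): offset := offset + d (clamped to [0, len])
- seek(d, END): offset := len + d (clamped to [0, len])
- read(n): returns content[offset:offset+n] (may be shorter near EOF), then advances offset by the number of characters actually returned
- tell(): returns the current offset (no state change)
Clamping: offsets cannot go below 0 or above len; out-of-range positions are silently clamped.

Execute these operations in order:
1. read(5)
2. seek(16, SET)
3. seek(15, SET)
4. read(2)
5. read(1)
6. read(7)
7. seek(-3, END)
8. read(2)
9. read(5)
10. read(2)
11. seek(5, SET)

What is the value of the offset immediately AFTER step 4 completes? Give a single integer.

After 1 (read(5)): returned 'G8G5D', offset=5
After 2 (seek(16, SET)): offset=16
After 3 (seek(15, SET)): offset=15
After 4 (read(2)): returned 'Z', offset=16

Answer: 16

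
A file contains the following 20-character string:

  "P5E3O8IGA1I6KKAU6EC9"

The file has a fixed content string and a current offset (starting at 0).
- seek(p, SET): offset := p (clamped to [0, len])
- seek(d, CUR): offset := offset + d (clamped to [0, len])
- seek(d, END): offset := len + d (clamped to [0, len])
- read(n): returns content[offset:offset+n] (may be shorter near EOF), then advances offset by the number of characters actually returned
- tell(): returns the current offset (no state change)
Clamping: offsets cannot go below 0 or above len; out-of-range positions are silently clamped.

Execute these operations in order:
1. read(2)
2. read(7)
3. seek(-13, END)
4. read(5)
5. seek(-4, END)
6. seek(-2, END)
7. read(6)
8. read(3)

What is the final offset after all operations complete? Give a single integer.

Answer: 20

Derivation:
After 1 (read(2)): returned 'P5', offset=2
After 2 (read(7)): returned 'E3O8IGA', offset=9
After 3 (seek(-13, END)): offset=7
After 4 (read(5)): returned 'GA1I6', offset=12
After 5 (seek(-4, END)): offset=16
After 6 (seek(-2, END)): offset=18
After 7 (read(6)): returned 'C9', offset=20
After 8 (read(3)): returned '', offset=20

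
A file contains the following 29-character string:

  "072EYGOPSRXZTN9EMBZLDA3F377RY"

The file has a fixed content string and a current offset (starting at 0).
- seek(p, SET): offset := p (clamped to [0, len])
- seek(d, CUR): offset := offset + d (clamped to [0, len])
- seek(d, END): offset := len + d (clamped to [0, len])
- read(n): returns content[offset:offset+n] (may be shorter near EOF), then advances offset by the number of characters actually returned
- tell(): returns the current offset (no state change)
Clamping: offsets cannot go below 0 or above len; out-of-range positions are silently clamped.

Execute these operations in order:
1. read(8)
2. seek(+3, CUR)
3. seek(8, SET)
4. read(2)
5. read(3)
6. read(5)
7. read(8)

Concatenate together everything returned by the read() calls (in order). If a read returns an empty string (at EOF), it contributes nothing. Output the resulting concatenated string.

After 1 (read(8)): returned '072EYGOP', offset=8
After 2 (seek(+3, CUR)): offset=11
After 3 (seek(8, SET)): offset=8
After 4 (read(2)): returned 'SR', offset=10
After 5 (read(3)): returned 'XZT', offset=13
After 6 (read(5)): returned 'N9EMB', offset=18
After 7 (read(8)): returned 'ZLDA3F37', offset=26

Answer: 072EYGOPSRXZTN9EMBZLDA3F37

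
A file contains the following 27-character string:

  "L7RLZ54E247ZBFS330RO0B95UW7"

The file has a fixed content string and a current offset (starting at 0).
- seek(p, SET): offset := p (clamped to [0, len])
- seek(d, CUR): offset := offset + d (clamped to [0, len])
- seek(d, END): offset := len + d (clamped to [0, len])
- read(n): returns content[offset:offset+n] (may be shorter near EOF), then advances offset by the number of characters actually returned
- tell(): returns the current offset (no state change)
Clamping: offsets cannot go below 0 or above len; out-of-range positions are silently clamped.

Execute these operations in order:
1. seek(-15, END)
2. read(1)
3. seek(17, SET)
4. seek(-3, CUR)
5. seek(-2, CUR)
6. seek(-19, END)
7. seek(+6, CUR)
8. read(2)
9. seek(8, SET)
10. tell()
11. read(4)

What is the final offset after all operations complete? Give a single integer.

Answer: 12

Derivation:
After 1 (seek(-15, END)): offset=12
After 2 (read(1)): returned 'B', offset=13
After 3 (seek(17, SET)): offset=17
After 4 (seek(-3, CUR)): offset=14
After 5 (seek(-2, CUR)): offset=12
After 6 (seek(-19, END)): offset=8
After 7 (seek(+6, CUR)): offset=14
After 8 (read(2)): returned 'S3', offset=16
After 9 (seek(8, SET)): offset=8
After 10 (tell()): offset=8
After 11 (read(4)): returned '247Z', offset=12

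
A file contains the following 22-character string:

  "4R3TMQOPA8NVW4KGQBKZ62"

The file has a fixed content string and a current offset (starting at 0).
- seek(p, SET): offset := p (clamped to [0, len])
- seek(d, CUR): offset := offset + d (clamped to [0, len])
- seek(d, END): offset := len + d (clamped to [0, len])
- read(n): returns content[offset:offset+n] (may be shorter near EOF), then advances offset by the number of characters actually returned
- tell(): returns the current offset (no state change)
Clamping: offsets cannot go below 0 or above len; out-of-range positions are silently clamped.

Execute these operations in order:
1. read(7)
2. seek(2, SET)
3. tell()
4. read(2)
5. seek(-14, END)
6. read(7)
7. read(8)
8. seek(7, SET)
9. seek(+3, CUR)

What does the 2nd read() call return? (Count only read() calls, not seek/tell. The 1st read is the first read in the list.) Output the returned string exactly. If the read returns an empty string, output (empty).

After 1 (read(7)): returned '4R3TMQO', offset=7
After 2 (seek(2, SET)): offset=2
After 3 (tell()): offset=2
After 4 (read(2)): returned '3T', offset=4
After 5 (seek(-14, END)): offset=8
After 6 (read(7)): returned 'A8NVW4K', offset=15
After 7 (read(8)): returned 'GQBKZ62', offset=22
After 8 (seek(7, SET)): offset=7
After 9 (seek(+3, CUR)): offset=10

Answer: 3T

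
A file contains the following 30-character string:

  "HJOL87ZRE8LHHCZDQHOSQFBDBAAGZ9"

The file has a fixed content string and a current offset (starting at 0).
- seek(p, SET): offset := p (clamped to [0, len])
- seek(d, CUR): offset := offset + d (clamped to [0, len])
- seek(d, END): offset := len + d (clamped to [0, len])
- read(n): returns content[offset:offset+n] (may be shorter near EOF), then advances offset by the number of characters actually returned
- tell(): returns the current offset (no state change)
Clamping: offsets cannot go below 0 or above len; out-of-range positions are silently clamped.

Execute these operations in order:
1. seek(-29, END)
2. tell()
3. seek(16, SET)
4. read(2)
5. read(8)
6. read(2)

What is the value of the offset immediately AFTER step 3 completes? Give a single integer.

After 1 (seek(-29, END)): offset=1
After 2 (tell()): offset=1
After 3 (seek(16, SET)): offset=16

Answer: 16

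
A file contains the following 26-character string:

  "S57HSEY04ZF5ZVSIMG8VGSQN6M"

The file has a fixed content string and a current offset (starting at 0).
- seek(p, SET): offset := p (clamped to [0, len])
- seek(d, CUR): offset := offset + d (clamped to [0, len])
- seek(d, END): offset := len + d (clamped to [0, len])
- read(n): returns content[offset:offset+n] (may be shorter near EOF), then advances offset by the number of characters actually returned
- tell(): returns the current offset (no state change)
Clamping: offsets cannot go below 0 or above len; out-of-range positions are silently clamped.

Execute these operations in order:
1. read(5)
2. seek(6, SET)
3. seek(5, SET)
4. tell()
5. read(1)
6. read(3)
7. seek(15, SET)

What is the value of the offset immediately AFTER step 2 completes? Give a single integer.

Answer: 6

Derivation:
After 1 (read(5)): returned 'S57HS', offset=5
After 2 (seek(6, SET)): offset=6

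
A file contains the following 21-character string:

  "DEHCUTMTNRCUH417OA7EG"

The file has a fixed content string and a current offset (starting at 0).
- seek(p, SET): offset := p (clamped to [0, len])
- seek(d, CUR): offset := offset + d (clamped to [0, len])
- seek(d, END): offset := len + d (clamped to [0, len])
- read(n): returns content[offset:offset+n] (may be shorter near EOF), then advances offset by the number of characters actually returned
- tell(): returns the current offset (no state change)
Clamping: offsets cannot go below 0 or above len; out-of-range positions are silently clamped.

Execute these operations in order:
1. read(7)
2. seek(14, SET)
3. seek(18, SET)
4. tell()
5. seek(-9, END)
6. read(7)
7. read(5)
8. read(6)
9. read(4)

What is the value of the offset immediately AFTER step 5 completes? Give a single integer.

After 1 (read(7)): returned 'DEHCUTM', offset=7
After 2 (seek(14, SET)): offset=14
After 3 (seek(18, SET)): offset=18
After 4 (tell()): offset=18
After 5 (seek(-9, END)): offset=12

Answer: 12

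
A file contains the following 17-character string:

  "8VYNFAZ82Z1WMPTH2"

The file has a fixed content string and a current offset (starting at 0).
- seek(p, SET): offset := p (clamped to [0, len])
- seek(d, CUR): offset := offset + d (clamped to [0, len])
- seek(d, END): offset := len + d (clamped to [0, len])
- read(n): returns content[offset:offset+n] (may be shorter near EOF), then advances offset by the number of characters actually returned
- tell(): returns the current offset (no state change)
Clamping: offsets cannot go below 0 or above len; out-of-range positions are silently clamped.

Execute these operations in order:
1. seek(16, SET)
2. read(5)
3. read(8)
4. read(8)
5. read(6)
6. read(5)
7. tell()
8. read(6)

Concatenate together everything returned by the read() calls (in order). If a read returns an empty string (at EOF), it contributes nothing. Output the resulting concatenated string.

Answer: 2

Derivation:
After 1 (seek(16, SET)): offset=16
After 2 (read(5)): returned '2', offset=17
After 3 (read(8)): returned '', offset=17
After 4 (read(8)): returned '', offset=17
After 5 (read(6)): returned '', offset=17
After 6 (read(5)): returned '', offset=17
After 7 (tell()): offset=17
After 8 (read(6)): returned '', offset=17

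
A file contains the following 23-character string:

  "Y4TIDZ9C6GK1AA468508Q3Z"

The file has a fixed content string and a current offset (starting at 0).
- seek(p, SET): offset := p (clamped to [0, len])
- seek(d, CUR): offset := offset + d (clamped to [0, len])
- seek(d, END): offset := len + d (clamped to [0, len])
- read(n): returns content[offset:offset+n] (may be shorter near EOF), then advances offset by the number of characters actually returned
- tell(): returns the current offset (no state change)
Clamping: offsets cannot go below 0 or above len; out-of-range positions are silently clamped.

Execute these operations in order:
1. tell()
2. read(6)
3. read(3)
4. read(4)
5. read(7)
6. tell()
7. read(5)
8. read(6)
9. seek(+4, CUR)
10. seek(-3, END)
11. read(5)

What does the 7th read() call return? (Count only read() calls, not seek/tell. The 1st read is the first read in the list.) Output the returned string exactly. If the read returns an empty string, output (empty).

After 1 (tell()): offset=0
After 2 (read(6)): returned 'Y4TIDZ', offset=6
After 3 (read(3)): returned '9C6', offset=9
After 4 (read(4)): returned 'GK1A', offset=13
After 5 (read(7)): returned 'A468508', offset=20
After 6 (tell()): offset=20
After 7 (read(5)): returned 'Q3Z', offset=23
After 8 (read(6)): returned '', offset=23
After 9 (seek(+4, CUR)): offset=23
After 10 (seek(-3, END)): offset=20
After 11 (read(5)): returned 'Q3Z', offset=23

Answer: Q3Z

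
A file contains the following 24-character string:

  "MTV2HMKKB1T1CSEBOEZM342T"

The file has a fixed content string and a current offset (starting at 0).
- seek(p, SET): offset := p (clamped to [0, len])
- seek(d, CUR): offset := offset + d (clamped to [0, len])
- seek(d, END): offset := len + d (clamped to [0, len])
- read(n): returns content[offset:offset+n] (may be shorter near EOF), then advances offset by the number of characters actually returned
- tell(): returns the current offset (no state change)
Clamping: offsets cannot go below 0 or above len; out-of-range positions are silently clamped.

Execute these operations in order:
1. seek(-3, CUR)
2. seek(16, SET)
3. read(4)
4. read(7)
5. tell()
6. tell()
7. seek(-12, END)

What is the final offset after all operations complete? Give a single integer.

After 1 (seek(-3, CUR)): offset=0
After 2 (seek(16, SET)): offset=16
After 3 (read(4)): returned 'OEZM', offset=20
After 4 (read(7)): returned '342T', offset=24
After 5 (tell()): offset=24
After 6 (tell()): offset=24
After 7 (seek(-12, END)): offset=12

Answer: 12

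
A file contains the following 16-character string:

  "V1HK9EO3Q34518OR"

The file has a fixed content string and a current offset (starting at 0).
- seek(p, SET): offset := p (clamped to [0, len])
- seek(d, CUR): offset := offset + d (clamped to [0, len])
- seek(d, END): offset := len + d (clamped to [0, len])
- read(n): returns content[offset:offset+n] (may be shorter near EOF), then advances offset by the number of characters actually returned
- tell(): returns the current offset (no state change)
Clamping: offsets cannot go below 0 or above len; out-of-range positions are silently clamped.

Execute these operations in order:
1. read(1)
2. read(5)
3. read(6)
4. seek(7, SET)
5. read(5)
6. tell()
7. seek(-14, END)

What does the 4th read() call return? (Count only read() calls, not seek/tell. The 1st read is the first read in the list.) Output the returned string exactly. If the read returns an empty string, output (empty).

After 1 (read(1)): returned 'V', offset=1
After 2 (read(5)): returned '1HK9E', offset=6
After 3 (read(6)): returned 'O3Q345', offset=12
After 4 (seek(7, SET)): offset=7
After 5 (read(5)): returned '3Q345', offset=12
After 6 (tell()): offset=12
After 7 (seek(-14, END)): offset=2

Answer: 3Q345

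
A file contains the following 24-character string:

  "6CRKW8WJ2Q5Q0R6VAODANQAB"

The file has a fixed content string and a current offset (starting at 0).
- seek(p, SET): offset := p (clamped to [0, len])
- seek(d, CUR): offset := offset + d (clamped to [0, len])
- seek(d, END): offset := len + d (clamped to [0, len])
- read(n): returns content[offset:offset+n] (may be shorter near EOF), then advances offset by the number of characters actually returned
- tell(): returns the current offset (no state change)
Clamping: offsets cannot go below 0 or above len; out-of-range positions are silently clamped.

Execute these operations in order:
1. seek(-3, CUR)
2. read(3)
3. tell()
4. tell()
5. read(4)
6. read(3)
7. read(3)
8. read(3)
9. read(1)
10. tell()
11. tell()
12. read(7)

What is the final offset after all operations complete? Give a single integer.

After 1 (seek(-3, CUR)): offset=0
After 2 (read(3)): returned '6CR', offset=3
After 3 (tell()): offset=3
After 4 (tell()): offset=3
After 5 (read(4)): returned 'KW8W', offset=7
After 6 (read(3)): returned 'J2Q', offset=10
After 7 (read(3)): returned '5Q0', offset=13
After 8 (read(3)): returned 'R6V', offset=16
After 9 (read(1)): returned 'A', offset=17
After 10 (tell()): offset=17
After 11 (tell()): offset=17
After 12 (read(7)): returned 'ODANQAB', offset=24

Answer: 24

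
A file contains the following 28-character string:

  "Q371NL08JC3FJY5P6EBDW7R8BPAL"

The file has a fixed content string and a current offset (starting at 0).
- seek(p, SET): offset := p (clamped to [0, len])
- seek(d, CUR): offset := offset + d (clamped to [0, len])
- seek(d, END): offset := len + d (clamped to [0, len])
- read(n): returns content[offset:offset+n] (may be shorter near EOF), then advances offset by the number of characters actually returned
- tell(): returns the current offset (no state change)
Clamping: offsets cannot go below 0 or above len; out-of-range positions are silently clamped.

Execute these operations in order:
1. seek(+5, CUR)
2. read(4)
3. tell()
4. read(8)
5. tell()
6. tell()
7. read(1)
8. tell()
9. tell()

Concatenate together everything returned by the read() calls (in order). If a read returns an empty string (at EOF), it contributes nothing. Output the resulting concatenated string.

Answer: L08JC3FJY5P6E

Derivation:
After 1 (seek(+5, CUR)): offset=5
After 2 (read(4)): returned 'L08J', offset=9
After 3 (tell()): offset=9
After 4 (read(8)): returned 'C3FJY5P6', offset=17
After 5 (tell()): offset=17
After 6 (tell()): offset=17
After 7 (read(1)): returned 'E', offset=18
After 8 (tell()): offset=18
After 9 (tell()): offset=18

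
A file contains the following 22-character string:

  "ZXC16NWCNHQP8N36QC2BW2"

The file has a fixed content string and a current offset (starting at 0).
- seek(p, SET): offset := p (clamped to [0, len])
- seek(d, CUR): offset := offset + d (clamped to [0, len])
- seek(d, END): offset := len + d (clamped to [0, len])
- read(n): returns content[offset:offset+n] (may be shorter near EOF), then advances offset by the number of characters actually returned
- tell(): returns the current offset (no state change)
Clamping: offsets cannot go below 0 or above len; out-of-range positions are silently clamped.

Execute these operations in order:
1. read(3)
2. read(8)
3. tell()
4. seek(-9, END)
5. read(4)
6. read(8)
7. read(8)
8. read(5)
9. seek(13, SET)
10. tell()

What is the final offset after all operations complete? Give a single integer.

Answer: 13

Derivation:
After 1 (read(3)): returned 'ZXC', offset=3
After 2 (read(8)): returned '16NWCNHQ', offset=11
After 3 (tell()): offset=11
After 4 (seek(-9, END)): offset=13
After 5 (read(4)): returned 'N36Q', offset=17
After 6 (read(8)): returned 'C2BW2', offset=22
After 7 (read(8)): returned '', offset=22
After 8 (read(5)): returned '', offset=22
After 9 (seek(13, SET)): offset=13
After 10 (tell()): offset=13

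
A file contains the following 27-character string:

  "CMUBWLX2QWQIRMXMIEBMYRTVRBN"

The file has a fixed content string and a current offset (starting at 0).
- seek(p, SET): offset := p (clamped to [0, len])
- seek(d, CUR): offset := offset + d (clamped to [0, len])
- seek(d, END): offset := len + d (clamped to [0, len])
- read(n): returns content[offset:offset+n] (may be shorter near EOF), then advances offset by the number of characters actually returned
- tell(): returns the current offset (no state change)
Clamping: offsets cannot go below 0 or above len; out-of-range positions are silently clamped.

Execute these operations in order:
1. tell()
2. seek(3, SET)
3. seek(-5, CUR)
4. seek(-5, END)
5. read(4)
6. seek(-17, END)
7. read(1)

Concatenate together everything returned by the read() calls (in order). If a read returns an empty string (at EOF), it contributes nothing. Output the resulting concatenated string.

Answer: TVRBQ

Derivation:
After 1 (tell()): offset=0
After 2 (seek(3, SET)): offset=3
After 3 (seek(-5, CUR)): offset=0
After 4 (seek(-5, END)): offset=22
After 5 (read(4)): returned 'TVRB', offset=26
After 6 (seek(-17, END)): offset=10
After 7 (read(1)): returned 'Q', offset=11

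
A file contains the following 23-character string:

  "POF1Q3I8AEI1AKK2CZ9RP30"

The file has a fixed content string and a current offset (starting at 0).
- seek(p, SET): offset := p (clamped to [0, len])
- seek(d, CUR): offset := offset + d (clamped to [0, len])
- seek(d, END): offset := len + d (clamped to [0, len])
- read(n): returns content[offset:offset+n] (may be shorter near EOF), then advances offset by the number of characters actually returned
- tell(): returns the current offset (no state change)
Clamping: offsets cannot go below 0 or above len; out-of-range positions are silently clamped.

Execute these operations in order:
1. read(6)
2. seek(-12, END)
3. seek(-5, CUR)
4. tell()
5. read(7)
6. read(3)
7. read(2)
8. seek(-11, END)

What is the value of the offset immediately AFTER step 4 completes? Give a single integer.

Answer: 6

Derivation:
After 1 (read(6)): returned 'POF1Q3', offset=6
After 2 (seek(-12, END)): offset=11
After 3 (seek(-5, CUR)): offset=6
After 4 (tell()): offset=6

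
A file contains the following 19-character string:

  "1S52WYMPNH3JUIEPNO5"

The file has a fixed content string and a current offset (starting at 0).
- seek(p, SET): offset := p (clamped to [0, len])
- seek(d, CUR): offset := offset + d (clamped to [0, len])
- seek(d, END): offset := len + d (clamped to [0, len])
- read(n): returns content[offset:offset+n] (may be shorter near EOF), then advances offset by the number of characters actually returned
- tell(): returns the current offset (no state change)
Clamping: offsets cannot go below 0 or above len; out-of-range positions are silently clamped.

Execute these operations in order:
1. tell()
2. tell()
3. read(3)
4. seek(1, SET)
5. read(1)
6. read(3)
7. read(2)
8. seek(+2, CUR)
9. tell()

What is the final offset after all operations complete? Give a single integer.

Answer: 9

Derivation:
After 1 (tell()): offset=0
After 2 (tell()): offset=0
After 3 (read(3)): returned '1S5', offset=3
After 4 (seek(1, SET)): offset=1
After 5 (read(1)): returned 'S', offset=2
After 6 (read(3)): returned '52W', offset=5
After 7 (read(2)): returned 'YM', offset=7
After 8 (seek(+2, CUR)): offset=9
After 9 (tell()): offset=9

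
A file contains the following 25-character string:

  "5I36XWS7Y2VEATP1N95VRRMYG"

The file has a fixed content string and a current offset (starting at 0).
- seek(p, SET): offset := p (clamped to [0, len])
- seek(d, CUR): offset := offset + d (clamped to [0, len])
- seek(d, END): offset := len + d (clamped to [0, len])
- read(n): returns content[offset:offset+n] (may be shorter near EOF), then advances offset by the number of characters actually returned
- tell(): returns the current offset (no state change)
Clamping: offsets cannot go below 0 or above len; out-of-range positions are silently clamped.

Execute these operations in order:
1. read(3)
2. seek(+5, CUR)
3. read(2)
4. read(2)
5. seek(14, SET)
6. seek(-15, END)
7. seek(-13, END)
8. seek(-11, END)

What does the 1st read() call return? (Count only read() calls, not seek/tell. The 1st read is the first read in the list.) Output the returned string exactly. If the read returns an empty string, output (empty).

Answer: 5I3

Derivation:
After 1 (read(3)): returned '5I3', offset=3
After 2 (seek(+5, CUR)): offset=8
After 3 (read(2)): returned 'Y2', offset=10
After 4 (read(2)): returned 'VE', offset=12
After 5 (seek(14, SET)): offset=14
After 6 (seek(-15, END)): offset=10
After 7 (seek(-13, END)): offset=12
After 8 (seek(-11, END)): offset=14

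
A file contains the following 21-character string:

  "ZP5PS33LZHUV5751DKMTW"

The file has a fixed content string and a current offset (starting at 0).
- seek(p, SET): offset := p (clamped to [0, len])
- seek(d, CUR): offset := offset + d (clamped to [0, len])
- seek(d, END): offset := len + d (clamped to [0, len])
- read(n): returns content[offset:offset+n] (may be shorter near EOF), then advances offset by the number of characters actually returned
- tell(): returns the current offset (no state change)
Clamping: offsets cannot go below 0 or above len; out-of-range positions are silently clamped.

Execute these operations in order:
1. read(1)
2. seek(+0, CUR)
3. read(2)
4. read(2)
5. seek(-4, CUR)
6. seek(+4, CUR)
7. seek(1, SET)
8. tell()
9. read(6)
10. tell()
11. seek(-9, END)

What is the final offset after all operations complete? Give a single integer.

After 1 (read(1)): returned 'Z', offset=1
After 2 (seek(+0, CUR)): offset=1
After 3 (read(2)): returned 'P5', offset=3
After 4 (read(2)): returned 'PS', offset=5
After 5 (seek(-4, CUR)): offset=1
After 6 (seek(+4, CUR)): offset=5
After 7 (seek(1, SET)): offset=1
After 8 (tell()): offset=1
After 9 (read(6)): returned 'P5PS33', offset=7
After 10 (tell()): offset=7
After 11 (seek(-9, END)): offset=12

Answer: 12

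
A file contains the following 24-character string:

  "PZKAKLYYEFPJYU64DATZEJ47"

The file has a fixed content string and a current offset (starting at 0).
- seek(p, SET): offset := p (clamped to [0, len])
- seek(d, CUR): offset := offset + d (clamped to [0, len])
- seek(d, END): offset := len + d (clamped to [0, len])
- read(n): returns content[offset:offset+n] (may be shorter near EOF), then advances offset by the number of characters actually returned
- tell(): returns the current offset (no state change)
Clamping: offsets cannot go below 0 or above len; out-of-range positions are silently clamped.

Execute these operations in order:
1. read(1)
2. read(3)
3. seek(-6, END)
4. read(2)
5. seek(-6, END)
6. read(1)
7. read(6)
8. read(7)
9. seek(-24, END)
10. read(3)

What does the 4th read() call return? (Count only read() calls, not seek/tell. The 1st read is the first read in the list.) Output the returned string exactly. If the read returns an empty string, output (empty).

After 1 (read(1)): returned 'P', offset=1
After 2 (read(3)): returned 'ZKA', offset=4
After 3 (seek(-6, END)): offset=18
After 4 (read(2)): returned 'TZ', offset=20
After 5 (seek(-6, END)): offset=18
After 6 (read(1)): returned 'T', offset=19
After 7 (read(6)): returned 'ZEJ47', offset=24
After 8 (read(7)): returned '', offset=24
After 9 (seek(-24, END)): offset=0
After 10 (read(3)): returned 'PZK', offset=3

Answer: T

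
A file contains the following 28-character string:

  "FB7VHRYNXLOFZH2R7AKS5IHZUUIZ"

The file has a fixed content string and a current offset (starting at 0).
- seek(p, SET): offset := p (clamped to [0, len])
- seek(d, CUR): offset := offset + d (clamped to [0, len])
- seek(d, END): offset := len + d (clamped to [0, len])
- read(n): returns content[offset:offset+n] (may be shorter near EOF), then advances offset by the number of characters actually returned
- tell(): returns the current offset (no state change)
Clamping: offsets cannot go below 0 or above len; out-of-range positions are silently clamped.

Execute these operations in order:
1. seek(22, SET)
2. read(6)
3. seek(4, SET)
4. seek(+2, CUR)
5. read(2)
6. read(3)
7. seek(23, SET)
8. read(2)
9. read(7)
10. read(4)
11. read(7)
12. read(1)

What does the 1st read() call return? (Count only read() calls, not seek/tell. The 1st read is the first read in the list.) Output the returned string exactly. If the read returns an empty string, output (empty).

Answer: HZUUIZ

Derivation:
After 1 (seek(22, SET)): offset=22
After 2 (read(6)): returned 'HZUUIZ', offset=28
After 3 (seek(4, SET)): offset=4
After 4 (seek(+2, CUR)): offset=6
After 5 (read(2)): returned 'YN', offset=8
After 6 (read(3)): returned 'XLO', offset=11
After 7 (seek(23, SET)): offset=23
After 8 (read(2)): returned 'ZU', offset=25
After 9 (read(7)): returned 'UIZ', offset=28
After 10 (read(4)): returned '', offset=28
After 11 (read(7)): returned '', offset=28
After 12 (read(1)): returned '', offset=28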